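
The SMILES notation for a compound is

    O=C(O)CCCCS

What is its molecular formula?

C5H10O2S

Walk through each heavy atom and fill implicit hydrogens from standard valence (C 4, N 3, O 2, S 2, halogen 1):
  atom 1: O, bond orders sum to 2 (valence 2) → 0 H
  atom 2: C, bond orders sum to 4 (valence 4) → 0 H
  atom 3: O, bond orders sum to 1 (valence 2) → 1 H
  atom 4: C, bond orders sum to 2 (valence 4) → 2 H
  atom 5: C, bond orders sum to 2 (valence 4) → 2 H
  atom 6: C, bond orders sum to 2 (valence 4) → 2 H
  atom 7: C, bond orders sum to 2 (valence 4) → 2 H
  atom 8: S, bond orders sum to 1 (valence 2) → 1 H
Totals → C:5, H:10, O:2, S:1.
In Hill order: C5H10O2S.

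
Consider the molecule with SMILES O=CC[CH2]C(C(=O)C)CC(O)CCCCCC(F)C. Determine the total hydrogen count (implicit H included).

Walk through each heavy atom and fill implicit hydrogens from standard valence (C 4, N 3, O 2, S 2, halogen 1):
  atom 1: O, bond orders sum to 2 (valence 2) → 0 H
  atom 2: C, bond orders sum to 3 (valence 4) → 1 H
  atom 3: C, bond orders sum to 2 (valence 4) → 2 H
  atom 4: C with explicit H count 2
  atom 5: C, bond orders sum to 3 (valence 4) → 1 H
  atom 6: C, bond orders sum to 4 (valence 4) → 0 H
  atom 7: O, bond orders sum to 2 (valence 2) → 0 H
  atom 8: C, bond orders sum to 1 (valence 4) → 3 H
  atom 9: C, bond orders sum to 2 (valence 4) → 2 H
  atom 10: C, bond orders sum to 3 (valence 4) → 1 H
  atom 11: O, bond orders sum to 1 (valence 2) → 1 H
  atom 12: C, bond orders sum to 2 (valence 4) → 2 H
  atom 13: C, bond orders sum to 2 (valence 4) → 2 H
  atom 14: C, bond orders sum to 2 (valence 4) → 2 H
  atom 15: C, bond orders sum to 2 (valence 4) → 2 H
  atom 16: C, bond orders sum to 2 (valence 4) → 2 H
  atom 17: C, bond orders sum to 3 (valence 4) → 1 H
  atom 18: F (halogen, monovalent) → 0 H
  atom 19: C, bond orders sum to 1 (valence 4) → 3 H
Total hydrogens: 27.

27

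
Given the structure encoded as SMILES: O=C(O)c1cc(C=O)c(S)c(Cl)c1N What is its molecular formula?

Walk through each heavy atom and fill implicit hydrogens from standard valence (C 4, N 3, O 2, S 2, halogen 1); for lowercase aromatic atoms, an aromatic c carries 1 H when it has two neighbours and 0 H with three, and aromatic n carries 0 H:
  atom 1: O, bond orders sum to 2 (valence 2) → 0 H
  atom 2: C, bond orders sum to 4 (valence 4) → 0 H
  atom 3: O, bond orders sum to 1 (valence 2) → 1 H
  atom 4: aromatic c, 3 neighbours → 0 H
  atom 5: aromatic c, 2 neighbours → 1 H
  atom 6: aromatic c, 3 neighbours → 0 H
  atom 7: C, bond orders sum to 3 (valence 4) → 1 H
  atom 8: O, bond orders sum to 2 (valence 2) → 0 H
  atom 9: aromatic c, 3 neighbours → 0 H
  atom 10: S, bond orders sum to 1 (valence 2) → 1 H
  atom 11: aromatic c, 3 neighbours → 0 H
  atom 12: Cl (halogen, monovalent) → 0 H
  atom 13: aromatic c, 3 neighbours → 0 H
  atom 14: N, bond orders sum to 1 (valence 3) → 2 H
Totals → C:8, H:6, Cl:1, N:1, O:3, S:1.

C8H6ClNO3S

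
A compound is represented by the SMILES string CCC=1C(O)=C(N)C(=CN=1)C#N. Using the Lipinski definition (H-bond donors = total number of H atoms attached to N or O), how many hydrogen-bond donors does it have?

3

Donors: find every N or O and count the H atoms it carries.
  atom 5 (O): bond orders sum to 1 → 1 H
  atom 7 (N): bond orders sum to 1 → 2 H
  atom 10 (N): bond orders sum to 3 → 0 H
  atom 12 (N): bond orders sum to 3 → 0 H
Lipinski HBD = 3.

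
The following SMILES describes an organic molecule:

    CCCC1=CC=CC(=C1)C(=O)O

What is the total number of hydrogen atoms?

Walk through each heavy atom and fill implicit hydrogens from standard valence (C 4, N 3, O 2, S 2, halogen 1):
  atom 1: C, bond orders sum to 1 (valence 4) → 3 H
  atom 2: C, bond orders sum to 2 (valence 4) → 2 H
  atom 3: C, bond orders sum to 2 (valence 4) → 2 H
  atom 4: C, bond orders sum to 4 (valence 4) → 0 H
  atom 5: C, bond orders sum to 3 (valence 4) → 1 H
  atom 6: C, bond orders sum to 3 (valence 4) → 1 H
  atom 7: C, bond orders sum to 3 (valence 4) → 1 H
  atom 8: C, bond orders sum to 4 (valence 4) → 0 H
  atom 9: C, bond orders sum to 3 (valence 4) → 1 H
  atom 10: C, bond orders sum to 4 (valence 4) → 0 H
  atom 11: O, bond orders sum to 2 (valence 2) → 0 H
  atom 12: O, bond orders sum to 1 (valence 2) → 1 H
Total hydrogens: 12.

12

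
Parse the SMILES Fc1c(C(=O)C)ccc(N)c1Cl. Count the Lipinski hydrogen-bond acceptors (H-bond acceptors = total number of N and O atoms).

N atoms: 1; O atoms: 1.
Lipinski HBA = 1 + 1 = 2.

2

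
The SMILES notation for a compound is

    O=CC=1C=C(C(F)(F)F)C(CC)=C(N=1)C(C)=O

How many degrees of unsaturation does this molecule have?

Degree of unsaturation = (number of rings) + (number of π bonds).
Ring closures in the SMILES: 1.
π bonds: 5 double bonds (each 1 DoU) → 5 DoU from unsaturation.
Total DoU = 1 + 5 = 6.

6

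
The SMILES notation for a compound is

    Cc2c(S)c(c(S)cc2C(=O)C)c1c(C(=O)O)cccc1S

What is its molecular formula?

Walk through each heavy atom and fill implicit hydrogens from standard valence (C 4, N 3, O 2, S 2, halogen 1); for lowercase aromatic atoms, an aromatic c carries 1 H when it has two neighbours and 0 H with three, and aromatic n carries 0 H:
  atom 1: C, bond orders sum to 1 (valence 4) → 3 H
  atom 2: aromatic c, 3 neighbours → 0 H
  atom 3: aromatic c, 3 neighbours → 0 H
  atom 4: S, bond orders sum to 1 (valence 2) → 1 H
  atom 5: aromatic c, 3 neighbours → 0 H
  atom 6: aromatic c, 3 neighbours → 0 H
  atom 7: S, bond orders sum to 1 (valence 2) → 1 H
  atom 8: aromatic c, 2 neighbours → 1 H
  atom 9: aromatic c, 3 neighbours → 0 H
  atom 10: C, bond orders sum to 4 (valence 4) → 0 H
  atom 11: O, bond orders sum to 2 (valence 2) → 0 H
  atom 12: C, bond orders sum to 1 (valence 4) → 3 H
  atom 13: aromatic c, 3 neighbours → 0 H
  atom 14: aromatic c, 3 neighbours → 0 H
  atom 15: C, bond orders sum to 4 (valence 4) → 0 H
  atom 16: O, bond orders sum to 2 (valence 2) → 0 H
  atom 17: O, bond orders sum to 1 (valence 2) → 1 H
  atom 18: aromatic c, 2 neighbours → 1 H
  atom 19: aromatic c, 2 neighbours → 1 H
  atom 20: aromatic c, 2 neighbours → 1 H
  atom 21: aromatic c, 3 neighbours → 0 H
  atom 22: S, bond orders sum to 1 (valence 2) → 1 H
Totals → C:16, H:14, O:3, S:3.

C16H14O3S3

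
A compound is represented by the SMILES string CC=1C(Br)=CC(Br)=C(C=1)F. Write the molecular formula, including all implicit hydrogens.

Walk through each heavy atom and fill implicit hydrogens from standard valence (C 4, N 3, O 2, S 2, halogen 1):
  atom 1: C, bond orders sum to 1 (valence 4) → 3 H
  atom 2: C, bond orders sum to 4 (valence 4) → 0 H
  atom 3: C, bond orders sum to 4 (valence 4) → 0 H
  atom 4: Br (halogen, monovalent) → 0 H
  atom 5: C, bond orders sum to 3 (valence 4) → 1 H
  atom 6: C, bond orders sum to 4 (valence 4) → 0 H
  atom 7: Br (halogen, monovalent) → 0 H
  atom 8: C, bond orders sum to 4 (valence 4) → 0 H
  atom 9: C, bond orders sum to 3 (valence 4) → 1 H
  atom 10: F (halogen, monovalent) → 0 H
Totals → C:7, H:5, Br:2, F:1.
In Hill order: C7H5Br2F.

C7H5Br2F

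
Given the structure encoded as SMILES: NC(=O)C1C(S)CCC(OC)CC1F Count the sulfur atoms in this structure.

1

Scan the SMILES for S atoms (remember two-letter symbols like Cl and Br are single atoms).
Sulfur count: 1.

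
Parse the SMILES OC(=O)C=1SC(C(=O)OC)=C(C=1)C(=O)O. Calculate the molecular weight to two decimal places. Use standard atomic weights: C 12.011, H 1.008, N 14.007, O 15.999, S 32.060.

First, the molecular formula is C8H6O6S (counting implicit H from valence).
  C: 8 × 12.011 = 96.088
  H: 6 × 1.008 = 6.048
  O: 6 × 15.999 = 95.994
  S: 1 × 32.060 = 32.060
Sum: 8×12.011 + 6×1.008 + 6×15.999 + 1×32.060 = 230.190 → 230.19 g/mol.

230.19 g/mol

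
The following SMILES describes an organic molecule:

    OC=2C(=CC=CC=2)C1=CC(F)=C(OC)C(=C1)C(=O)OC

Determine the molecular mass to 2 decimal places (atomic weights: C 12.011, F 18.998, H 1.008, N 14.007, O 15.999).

First, the molecular formula is C15H13FO4 (counting implicit H from valence).
  C: 15 × 12.011 = 180.165
  F: 1 × 18.998 = 18.998
  H: 13 × 1.008 = 13.104
  O: 4 × 15.999 = 63.996
Sum: 15×12.011 + 1×18.998 + 13×1.008 + 4×15.999 = 276.263 → 276.26 g/mol.

276.26 g/mol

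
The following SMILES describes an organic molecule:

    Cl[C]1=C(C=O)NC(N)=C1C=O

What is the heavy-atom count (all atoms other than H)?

Every atom symbol written in the SMILES (organic subset) is one heavy atom; implicit H are not written.
Heavy atoms by element → C:6, Cl:1, N:2, O:2.
Total: 11.

11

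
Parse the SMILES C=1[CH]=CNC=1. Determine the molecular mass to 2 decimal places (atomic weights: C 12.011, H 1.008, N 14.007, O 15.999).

First, the molecular formula is C4H5N (counting implicit H from valence).
  C: 4 × 12.011 = 48.044
  H: 5 × 1.008 = 5.040
  N: 1 × 14.007 = 14.007
Sum: 4×12.011 + 5×1.008 + 1×14.007 = 67.091 → 67.09 g/mol.

67.09 g/mol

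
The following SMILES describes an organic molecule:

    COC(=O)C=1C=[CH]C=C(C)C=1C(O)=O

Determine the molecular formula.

Walk through each heavy atom and fill implicit hydrogens from standard valence (C 4, N 3, O 2, S 2, halogen 1):
  atom 1: C, bond orders sum to 1 (valence 4) → 3 H
  atom 2: O, bond orders sum to 2 (valence 2) → 0 H
  atom 3: C, bond orders sum to 4 (valence 4) → 0 H
  atom 4: O, bond orders sum to 2 (valence 2) → 0 H
  atom 5: C, bond orders sum to 4 (valence 4) → 0 H
  atom 6: C, bond orders sum to 3 (valence 4) → 1 H
  atom 7: C with explicit H count 1
  atom 8: C, bond orders sum to 3 (valence 4) → 1 H
  atom 9: C, bond orders sum to 4 (valence 4) → 0 H
  atom 10: C, bond orders sum to 1 (valence 4) → 3 H
  atom 11: C, bond orders sum to 4 (valence 4) → 0 H
  atom 12: C, bond orders sum to 4 (valence 4) → 0 H
  atom 13: O, bond orders sum to 1 (valence 2) → 1 H
  atom 14: O, bond orders sum to 2 (valence 2) → 0 H
Totals → C:10, H:10, O:4.

C10H10O4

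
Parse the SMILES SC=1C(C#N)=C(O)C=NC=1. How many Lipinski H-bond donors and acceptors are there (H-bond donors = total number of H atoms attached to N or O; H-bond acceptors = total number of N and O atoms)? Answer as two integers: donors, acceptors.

Donors: find every N or O and count the H atoms it carries.
  atom 5 (N): bond orders sum to 3 → 0 H
  atom 7 (O): bond orders sum to 1 → 1 H
  atom 9 (N): bond orders sum to 3 → 0 H
Lipinski HBD = 1.
Acceptors: N atoms = 2, O atoms = 1 → HBA = 3.

1, 3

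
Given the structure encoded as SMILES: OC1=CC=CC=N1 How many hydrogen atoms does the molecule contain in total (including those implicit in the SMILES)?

Walk through each heavy atom and fill implicit hydrogens from standard valence (C 4, N 3, O 2, S 2, halogen 1):
  atom 1: O, bond orders sum to 1 (valence 2) → 1 H
  atom 2: C, bond orders sum to 4 (valence 4) → 0 H
  atom 3: C, bond orders sum to 3 (valence 4) → 1 H
  atom 4: C, bond orders sum to 3 (valence 4) → 1 H
  atom 5: C, bond orders sum to 3 (valence 4) → 1 H
  atom 6: C, bond orders sum to 3 (valence 4) → 1 H
  atom 7: N, bond orders sum to 3 (valence 3) → 0 H
Total hydrogens: 5.

5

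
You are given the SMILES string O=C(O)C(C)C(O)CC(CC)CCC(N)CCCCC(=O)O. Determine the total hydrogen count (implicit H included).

31

Walk through each heavy atom and fill implicit hydrogens from standard valence (C 4, N 3, O 2, S 2, halogen 1):
  atom 1: O, bond orders sum to 2 (valence 2) → 0 H
  atom 2: C, bond orders sum to 4 (valence 4) → 0 H
  atom 3: O, bond orders sum to 1 (valence 2) → 1 H
  atom 4: C, bond orders sum to 3 (valence 4) → 1 H
  atom 5: C, bond orders sum to 1 (valence 4) → 3 H
  atom 6: C, bond orders sum to 3 (valence 4) → 1 H
  atom 7: O, bond orders sum to 1 (valence 2) → 1 H
  atom 8: C, bond orders sum to 2 (valence 4) → 2 H
  atom 9: C, bond orders sum to 3 (valence 4) → 1 H
  atom 10: C, bond orders sum to 2 (valence 4) → 2 H
  atom 11: C, bond orders sum to 1 (valence 4) → 3 H
  atom 12: C, bond orders sum to 2 (valence 4) → 2 H
  atom 13: C, bond orders sum to 2 (valence 4) → 2 H
  atom 14: C, bond orders sum to 3 (valence 4) → 1 H
  atom 15: N, bond orders sum to 1 (valence 3) → 2 H
  atom 16: C, bond orders sum to 2 (valence 4) → 2 H
  atom 17: C, bond orders sum to 2 (valence 4) → 2 H
  atom 18: C, bond orders sum to 2 (valence 4) → 2 H
  atom 19: C, bond orders sum to 2 (valence 4) → 2 H
  atom 20: C, bond orders sum to 4 (valence 4) → 0 H
  atom 21: O, bond orders sum to 2 (valence 2) → 0 H
  atom 22: O, bond orders sum to 1 (valence 2) → 1 H
Total hydrogens: 31.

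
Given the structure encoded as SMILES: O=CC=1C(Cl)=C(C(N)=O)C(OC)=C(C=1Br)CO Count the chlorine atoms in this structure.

Scan the SMILES for Cl atoms (remember two-letter symbols like Cl and Br are single atoms).
Chlorine count: 1.

1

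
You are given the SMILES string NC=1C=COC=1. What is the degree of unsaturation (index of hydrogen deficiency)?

Degree of unsaturation = (number of rings) + (number of π bonds).
Ring closures in the SMILES: 1.
π bonds: 2 double bonds (each 1 DoU) → 2 DoU from unsaturation.
Total DoU = 1 + 2 = 3.

3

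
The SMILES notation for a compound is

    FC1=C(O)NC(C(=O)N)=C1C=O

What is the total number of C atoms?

6

Count every carbon token in the SMILES (each C, including those in ring-closure positions and inside branches).
Carbon count: 6.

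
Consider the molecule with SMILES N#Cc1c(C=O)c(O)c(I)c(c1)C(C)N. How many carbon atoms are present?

10

Count every carbon token in the SMILES (each C, including those in ring-closure positions and inside branches).
Carbon count: 10.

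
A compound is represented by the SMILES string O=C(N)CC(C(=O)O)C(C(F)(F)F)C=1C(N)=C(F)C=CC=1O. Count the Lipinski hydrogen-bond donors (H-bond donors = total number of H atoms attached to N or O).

Donors: find every N or O and count the H atoms it carries.
  atom 1 (O): bond orders sum to 2 → 0 H
  atom 3 (N): bond orders sum to 1 → 2 H
  atom 7 (O): bond orders sum to 2 → 0 H
  atom 8 (O): bond orders sum to 1 → 1 H
  atom 16 (N): bond orders sum to 1 → 2 H
  atom 22 (O): bond orders sum to 1 → 1 H
Lipinski HBD = 6.

6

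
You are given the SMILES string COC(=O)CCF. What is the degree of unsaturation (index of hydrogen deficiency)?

Molecular formula: C4H7FO2.
DoU = (2C + 2 + N − H − X) / 2, where X is the halogen count and O/S are ignored.
    = (2·4 + 2 + 0 − 7 − 1) / 2 = 2 / 2 = 1.

1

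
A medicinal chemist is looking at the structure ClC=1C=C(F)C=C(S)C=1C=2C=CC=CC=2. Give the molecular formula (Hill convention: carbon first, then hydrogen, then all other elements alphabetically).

C12H8ClFS

Walk through each heavy atom and fill implicit hydrogens from standard valence (C 4, N 3, O 2, S 2, halogen 1):
  atom 1: Cl (halogen, monovalent) → 0 H
  atom 2: C, bond orders sum to 4 (valence 4) → 0 H
  atom 3: C, bond orders sum to 3 (valence 4) → 1 H
  atom 4: C, bond orders sum to 4 (valence 4) → 0 H
  atom 5: F (halogen, monovalent) → 0 H
  atom 6: C, bond orders sum to 3 (valence 4) → 1 H
  atom 7: C, bond orders sum to 4 (valence 4) → 0 H
  atom 8: S, bond orders sum to 1 (valence 2) → 1 H
  atom 9: C, bond orders sum to 4 (valence 4) → 0 H
  atom 10: C, bond orders sum to 4 (valence 4) → 0 H
  atom 11: C, bond orders sum to 3 (valence 4) → 1 H
  atom 12: C, bond orders sum to 3 (valence 4) → 1 H
  atom 13: C, bond orders sum to 3 (valence 4) → 1 H
  atom 14: C, bond orders sum to 3 (valence 4) → 1 H
  atom 15: C, bond orders sum to 3 (valence 4) → 1 H
Totals → C:12, H:8, Cl:1, F:1, S:1.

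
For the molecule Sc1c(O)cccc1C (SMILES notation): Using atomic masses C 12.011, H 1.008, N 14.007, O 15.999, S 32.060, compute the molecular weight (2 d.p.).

First, the molecular formula is C7H8OS (counting implicit H from valence).
  C: 7 × 12.011 = 84.077
  H: 8 × 1.008 = 8.064
  O: 1 × 15.999 = 15.999
  S: 1 × 32.060 = 32.060
Sum: 7×12.011 + 8×1.008 + 1×15.999 + 1×32.060 = 140.200 → 140.20 g/mol.

140.20 g/mol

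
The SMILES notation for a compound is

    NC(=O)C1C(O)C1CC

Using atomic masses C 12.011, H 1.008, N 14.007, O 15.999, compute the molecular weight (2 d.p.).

129.16 g/mol

First, the molecular formula is C6H11NO2 (counting implicit H from valence).
  C: 6 × 12.011 = 72.066
  H: 11 × 1.008 = 11.088
  N: 1 × 14.007 = 14.007
  O: 2 × 15.999 = 31.998
Sum: 6×12.011 + 11×1.008 + 1×14.007 + 2×15.999 = 129.159 → 129.16 g/mol.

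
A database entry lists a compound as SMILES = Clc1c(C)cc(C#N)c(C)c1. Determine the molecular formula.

Walk through each heavy atom and fill implicit hydrogens from standard valence (C 4, N 3, O 2, S 2, halogen 1); for lowercase aromatic atoms, an aromatic c carries 1 H when it has two neighbours and 0 H with three, and aromatic n carries 0 H:
  atom 1: Cl (halogen, monovalent) → 0 H
  atom 2: aromatic c, 3 neighbours → 0 H
  atom 3: aromatic c, 3 neighbours → 0 H
  atom 4: C, bond orders sum to 1 (valence 4) → 3 H
  atom 5: aromatic c, 2 neighbours → 1 H
  atom 6: aromatic c, 3 neighbours → 0 H
  atom 7: C, bond orders sum to 4 (valence 4) → 0 H
  atom 8: N, bond orders sum to 3 (valence 3) → 0 H
  atom 9: aromatic c, 3 neighbours → 0 H
  atom 10: C, bond orders sum to 1 (valence 4) → 3 H
  atom 11: aromatic c, 2 neighbours → 1 H
Totals → C:9, H:8, Cl:1, N:1.

C9H8ClN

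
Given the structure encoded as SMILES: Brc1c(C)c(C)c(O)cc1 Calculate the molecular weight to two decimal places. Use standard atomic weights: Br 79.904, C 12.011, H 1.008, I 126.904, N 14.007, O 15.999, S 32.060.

First, the molecular formula is C8H9BrO (counting implicit H from valence).
  Br: 1 × 79.904 = 79.904
  C: 8 × 12.011 = 96.088
  H: 9 × 1.008 = 9.072
  O: 1 × 15.999 = 15.999
Sum: 1×79.904 + 8×12.011 + 9×1.008 + 1×15.999 = 201.063 → 201.06 g/mol.

201.06 g/mol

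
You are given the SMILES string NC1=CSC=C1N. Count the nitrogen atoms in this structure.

2

Scan the SMILES for N atoms (remember two-letter symbols like Cl and Br are single atoms).
Nitrogen count: 2.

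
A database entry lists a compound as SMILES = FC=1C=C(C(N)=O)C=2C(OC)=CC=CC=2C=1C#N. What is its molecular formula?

Walk through each heavy atom and fill implicit hydrogens from standard valence (C 4, N 3, O 2, S 2, halogen 1):
  atom 1: F (halogen, monovalent) → 0 H
  atom 2: C, bond orders sum to 4 (valence 4) → 0 H
  atom 3: C, bond orders sum to 3 (valence 4) → 1 H
  atom 4: C, bond orders sum to 4 (valence 4) → 0 H
  atom 5: C, bond orders sum to 4 (valence 4) → 0 H
  atom 6: N, bond orders sum to 1 (valence 3) → 2 H
  atom 7: O, bond orders sum to 2 (valence 2) → 0 H
  atom 8: C, bond orders sum to 4 (valence 4) → 0 H
  atom 9: C, bond orders sum to 4 (valence 4) → 0 H
  atom 10: O, bond orders sum to 2 (valence 2) → 0 H
  atom 11: C, bond orders sum to 1 (valence 4) → 3 H
  atom 12: C, bond orders sum to 3 (valence 4) → 1 H
  atom 13: C, bond orders sum to 3 (valence 4) → 1 H
  atom 14: C, bond orders sum to 3 (valence 4) → 1 H
  atom 15: C, bond orders sum to 4 (valence 4) → 0 H
  atom 16: C, bond orders sum to 4 (valence 4) → 0 H
  atom 17: C, bond orders sum to 4 (valence 4) → 0 H
  atom 18: N, bond orders sum to 3 (valence 3) → 0 H
Totals → C:13, H:9, F:1, N:2, O:2.

C13H9FN2O2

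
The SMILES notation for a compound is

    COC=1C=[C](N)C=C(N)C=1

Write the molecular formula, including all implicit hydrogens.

Walk through each heavy atom and fill implicit hydrogens from standard valence (C 4, N 3, O 2, S 2, halogen 1):
  atom 1: C, bond orders sum to 1 (valence 4) → 3 H
  atom 2: O, bond orders sum to 2 (valence 2) → 0 H
  atom 3: C, bond orders sum to 4 (valence 4) → 0 H
  atom 4: C, bond orders sum to 3 (valence 4) → 1 H
  atom 5: C with explicit H count 0
  atom 6: N, bond orders sum to 1 (valence 3) → 2 H
  atom 7: C, bond orders sum to 3 (valence 4) → 1 H
  atom 8: C, bond orders sum to 4 (valence 4) → 0 H
  atom 9: N, bond orders sum to 1 (valence 3) → 2 H
  atom 10: C, bond orders sum to 3 (valence 4) → 1 H
Totals → C:7, H:10, N:2, O:1.

C7H10N2O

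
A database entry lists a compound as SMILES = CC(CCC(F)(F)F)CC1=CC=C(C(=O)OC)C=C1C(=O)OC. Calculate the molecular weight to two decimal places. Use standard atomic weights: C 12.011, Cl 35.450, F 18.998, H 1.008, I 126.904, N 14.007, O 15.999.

First, the molecular formula is C16H19F3O4 (counting implicit H from valence).
  C: 16 × 12.011 = 192.176
  F: 3 × 18.998 = 56.994
  H: 19 × 1.008 = 19.152
  O: 4 × 15.999 = 63.996
Sum: 16×12.011 + 3×18.998 + 19×1.008 + 4×15.999 = 332.318 → 332.32 g/mol.

332.32 g/mol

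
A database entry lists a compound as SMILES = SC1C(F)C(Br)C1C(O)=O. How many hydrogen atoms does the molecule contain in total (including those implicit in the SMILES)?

6

Walk through each heavy atom and fill implicit hydrogens from standard valence (C 4, N 3, O 2, S 2, halogen 1):
  atom 1: S, bond orders sum to 1 (valence 2) → 1 H
  atom 2: C, bond orders sum to 3 (valence 4) → 1 H
  atom 3: C, bond orders sum to 3 (valence 4) → 1 H
  atom 4: F (halogen, monovalent) → 0 H
  atom 5: C, bond orders sum to 3 (valence 4) → 1 H
  atom 6: Br (halogen, monovalent) → 0 H
  atom 7: C, bond orders sum to 3 (valence 4) → 1 H
  atom 8: C, bond orders sum to 4 (valence 4) → 0 H
  atom 9: O, bond orders sum to 1 (valence 2) → 1 H
  atom 10: O, bond orders sum to 2 (valence 2) → 0 H
Total hydrogens: 6.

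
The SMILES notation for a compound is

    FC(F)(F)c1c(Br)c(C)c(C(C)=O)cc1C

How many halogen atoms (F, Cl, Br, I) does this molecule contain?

Halogen atoms appear at heavy-atom positions 1, 3, 4, 7 (1×Br, 3×F).
Other groups present: 1 ketone.
Halogen count: 4.

4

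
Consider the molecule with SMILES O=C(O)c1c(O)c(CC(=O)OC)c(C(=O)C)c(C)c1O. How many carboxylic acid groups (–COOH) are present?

The carboxylic acid motif appears at heavy-atom position 2 in the SMILES.
Other groups present: 1 ester, 2 hydroxyl, 1 ketone.
Carboxylic acid count: 1.

1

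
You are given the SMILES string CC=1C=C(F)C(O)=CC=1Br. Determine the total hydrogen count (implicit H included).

6

Walk through each heavy atom and fill implicit hydrogens from standard valence (C 4, N 3, O 2, S 2, halogen 1):
  atom 1: C, bond orders sum to 1 (valence 4) → 3 H
  atom 2: C, bond orders sum to 4 (valence 4) → 0 H
  atom 3: C, bond orders sum to 3 (valence 4) → 1 H
  atom 4: C, bond orders sum to 4 (valence 4) → 0 H
  atom 5: F (halogen, monovalent) → 0 H
  atom 6: C, bond orders sum to 4 (valence 4) → 0 H
  atom 7: O, bond orders sum to 1 (valence 2) → 1 H
  atom 8: C, bond orders sum to 3 (valence 4) → 1 H
  atom 9: C, bond orders sum to 4 (valence 4) → 0 H
  atom 10: Br (halogen, monovalent) → 0 H
Total hydrogens: 6.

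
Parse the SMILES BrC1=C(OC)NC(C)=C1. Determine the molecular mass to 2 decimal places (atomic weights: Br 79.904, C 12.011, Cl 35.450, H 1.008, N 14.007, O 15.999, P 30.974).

First, the molecular formula is C6H8BrNO (counting implicit H from valence).
  Br: 1 × 79.904 = 79.904
  C: 6 × 12.011 = 72.066
  H: 8 × 1.008 = 8.064
  N: 1 × 14.007 = 14.007
  O: 1 × 15.999 = 15.999
Sum: 1×79.904 + 6×12.011 + 8×1.008 + 1×14.007 + 1×15.999 = 190.040 → 190.04 g/mol.

190.04 g/mol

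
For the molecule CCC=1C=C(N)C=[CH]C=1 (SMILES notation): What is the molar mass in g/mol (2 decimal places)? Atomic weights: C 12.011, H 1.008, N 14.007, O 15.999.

First, the molecular formula is C8H11N (counting implicit H from valence).
  C: 8 × 12.011 = 96.088
  H: 11 × 1.008 = 11.088
  N: 1 × 14.007 = 14.007
Sum: 8×12.011 + 11×1.008 + 1×14.007 = 121.183 → 121.18 g/mol.

121.18 g/mol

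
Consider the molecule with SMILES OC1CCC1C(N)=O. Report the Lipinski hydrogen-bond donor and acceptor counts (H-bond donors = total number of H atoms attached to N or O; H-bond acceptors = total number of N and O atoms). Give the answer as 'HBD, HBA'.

3, 3

Donors: find every N or O and count the H atoms it carries.
  atom 1 (O): bond orders sum to 1 → 1 H
  atom 7 (N): bond orders sum to 1 → 2 H
  atom 8 (O): bond orders sum to 2 → 0 H
Lipinski HBD = 3.
Acceptors: N atoms = 1, O atoms = 2 → HBA = 3.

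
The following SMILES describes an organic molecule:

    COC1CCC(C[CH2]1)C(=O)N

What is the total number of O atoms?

2

Scan the SMILES for O atoms (remember two-letter symbols like Cl and Br are single atoms).
Oxygen count: 2.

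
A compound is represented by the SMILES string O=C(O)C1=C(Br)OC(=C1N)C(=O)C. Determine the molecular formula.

C7H6BrNO4

Walk through each heavy atom and fill implicit hydrogens from standard valence (C 4, N 3, O 2, S 2, halogen 1):
  atom 1: O, bond orders sum to 2 (valence 2) → 0 H
  atom 2: C, bond orders sum to 4 (valence 4) → 0 H
  atom 3: O, bond orders sum to 1 (valence 2) → 1 H
  atom 4: C, bond orders sum to 4 (valence 4) → 0 H
  atom 5: C, bond orders sum to 4 (valence 4) → 0 H
  atom 6: Br (halogen, monovalent) → 0 H
  atom 7: O, bond orders sum to 2 (valence 2) → 0 H
  atom 8: C, bond orders sum to 4 (valence 4) → 0 H
  atom 9: C, bond orders sum to 4 (valence 4) → 0 H
  atom 10: N, bond orders sum to 1 (valence 3) → 2 H
  atom 11: C, bond orders sum to 4 (valence 4) → 0 H
  atom 12: O, bond orders sum to 2 (valence 2) → 0 H
  atom 13: C, bond orders sum to 1 (valence 4) → 3 H
Totals → C:7, H:6, Br:1, N:1, O:4.
In Hill order: C7H6BrNO4.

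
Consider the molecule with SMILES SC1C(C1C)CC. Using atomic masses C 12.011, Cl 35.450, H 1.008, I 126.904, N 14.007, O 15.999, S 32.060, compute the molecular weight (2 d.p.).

First, the molecular formula is C6H12S (counting implicit H from valence).
  C: 6 × 12.011 = 72.066
  H: 12 × 1.008 = 12.096
  S: 1 × 32.060 = 32.060
Sum: 6×12.011 + 12×1.008 + 1×32.060 = 116.222 → 116.22 g/mol.

116.22 g/mol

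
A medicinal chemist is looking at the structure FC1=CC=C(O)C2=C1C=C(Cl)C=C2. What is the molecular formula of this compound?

Walk through each heavy atom and fill implicit hydrogens from standard valence (C 4, N 3, O 2, S 2, halogen 1):
  atom 1: F (halogen, monovalent) → 0 H
  atom 2: C, bond orders sum to 4 (valence 4) → 0 H
  atom 3: C, bond orders sum to 3 (valence 4) → 1 H
  atom 4: C, bond orders sum to 3 (valence 4) → 1 H
  atom 5: C, bond orders sum to 4 (valence 4) → 0 H
  atom 6: O, bond orders sum to 1 (valence 2) → 1 H
  atom 7: C, bond orders sum to 4 (valence 4) → 0 H
  atom 8: C, bond orders sum to 4 (valence 4) → 0 H
  atom 9: C, bond orders sum to 3 (valence 4) → 1 H
  atom 10: C, bond orders sum to 4 (valence 4) → 0 H
  atom 11: Cl (halogen, monovalent) → 0 H
  atom 12: C, bond orders sum to 3 (valence 4) → 1 H
  atom 13: C, bond orders sum to 3 (valence 4) → 1 H
Totals → C:10, H:6, Cl:1, F:1, O:1.

C10H6ClFO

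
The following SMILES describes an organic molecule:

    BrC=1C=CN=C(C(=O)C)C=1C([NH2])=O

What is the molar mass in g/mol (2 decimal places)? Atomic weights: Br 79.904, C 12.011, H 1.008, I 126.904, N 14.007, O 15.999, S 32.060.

243.06 g/mol

First, the molecular formula is C8H7BrN2O2 (counting implicit H from valence).
  Br: 1 × 79.904 = 79.904
  C: 8 × 12.011 = 96.088
  H: 7 × 1.008 = 7.056
  N: 2 × 14.007 = 28.014
  O: 2 × 15.999 = 31.998
Sum: 1×79.904 + 8×12.011 + 7×1.008 + 2×14.007 + 2×15.999 = 243.060 → 243.06 g/mol.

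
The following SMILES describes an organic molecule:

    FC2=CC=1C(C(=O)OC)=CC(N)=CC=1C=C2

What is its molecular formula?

C12H10FNO2

Walk through each heavy atom and fill implicit hydrogens from standard valence (C 4, N 3, O 2, S 2, halogen 1):
  atom 1: F (halogen, monovalent) → 0 H
  atom 2: C, bond orders sum to 4 (valence 4) → 0 H
  atom 3: C, bond orders sum to 3 (valence 4) → 1 H
  atom 4: C, bond orders sum to 4 (valence 4) → 0 H
  atom 5: C, bond orders sum to 4 (valence 4) → 0 H
  atom 6: C, bond orders sum to 4 (valence 4) → 0 H
  atom 7: O, bond orders sum to 2 (valence 2) → 0 H
  atom 8: O, bond orders sum to 2 (valence 2) → 0 H
  atom 9: C, bond orders sum to 1 (valence 4) → 3 H
  atom 10: C, bond orders sum to 3 (valence 4) → 1 H
  atom 11: C, bond orders sum to 4 (valence 4) → 0 H
  atom 12: N, bond orders sum to 1 (valence 3) → 2 H
  atom 13: C, bond orders sum to 3 (valence 4) → 1 H
  atom 14: C, bond orders sum to 4 (valence 4) → 0 H
  atom 15: C, bond orders sum to 3 (valence 4) → 1 H
  atom 16: C, bond orders sum to 3 (valence 4) → 1 H
Totals → C:12, H:10, F:1, N:1, O:2.
In Hill order: C12H10FNO2.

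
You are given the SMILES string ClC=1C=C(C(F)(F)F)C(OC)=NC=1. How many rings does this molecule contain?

1

In SMILES, each pair of matching ring-closure digits denotes one ring-closing bond; the number of such bonds equals the number of independent rings.
Ring-closure bonds here: 1.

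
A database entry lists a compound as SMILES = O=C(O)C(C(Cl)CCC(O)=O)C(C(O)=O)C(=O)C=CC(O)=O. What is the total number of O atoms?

Scan the SMILES for O atoms (remember two-letter symbols like Cl and Br are single atoms).
Oxygen count: 9.

9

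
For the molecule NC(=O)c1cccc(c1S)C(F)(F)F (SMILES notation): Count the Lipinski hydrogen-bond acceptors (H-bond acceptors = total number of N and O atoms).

N atoms: 1; O atoms: 1.
Lipinski HBA = 1 + 1 = 2.

2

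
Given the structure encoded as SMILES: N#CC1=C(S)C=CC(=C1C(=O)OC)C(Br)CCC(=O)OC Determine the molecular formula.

C14H14BrNO4S

Walk through each heavy atom and fill implicit hydrogens from standard valence (C 4, N 3, O 2, S 2, halogen 1):
  atom 1: N, bond orders sum to 3 (valence 3) → 0 H
  atom 2: C, bond orders sum to 4 (valence 4) → 0 H
  atom 3: C, bond orders sum to 4 (valence 4) → 0 H
  atom 4: C, bond orders sum to 4 (valence 4) → 0 H
  atom 5: S, bond orders sum to 1 (valence 2) → 1 H
  atom 6: C, bond orders sum to 3 (valence 4) → 1 H
  atom 7: C, bond orders sum to 3 (valence 4) → 1 H
  atom 8: C, bond orders sum to 4 (valence 4) → 0 H
  atom 9: C, bond orders sum to 4 (valence 4) → 0 H
  atom 10: C, bond orders sum to 4 (valence 4) → 0 H
  atom 11: O, bond orders sum to 2 (valence 2) → 0 H
  atom 12: O, bond orders sum to 2 (valence 2) → 0 H
  atom 13: C, bond orders sum to 1 (valence 4) → 3 H
  atom 14: C, bond orders sum to 3 (valence 4) → 1 H
  atom 15: Br (halogen, monovalent) → 0 H
  atom 16: C, bond orders sum to 2 (valence 4) → 2 H
  atom 17: C, bond orders sum to 2 (valence 4) → 2 H
  atom 18: C, bond orders sum to 4 (valence 4) → 0 H
  atom 19: O, bond orders sum to 2 (valence 2) → 0 H
  atom 20: O, bond orders sum to 2 (valence 2) → 0 H
  atom 21: C, bond orders sum to 1 (valence 4) → 3 H
Totals → C:14, H:14, Br:1, N:1, O:4, S:1.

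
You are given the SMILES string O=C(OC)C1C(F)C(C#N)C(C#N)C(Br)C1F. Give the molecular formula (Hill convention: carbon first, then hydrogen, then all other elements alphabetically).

Walk through each heavy atom and fill implicit hydrogens from standard valence (C 4, N 3, O 2, S 2, halogen 1):
  atom 1: O, bond orders sum to 2 (valence 2) → 0 H
  atom 2: C, bond orders sum to 4 (valence 4) → 0 H
  atom 3: O, bond orders sum to 2 (valence 2) → 0 H
  atom 4: C, bond orders sum to 1 (valence 4) → 3 H
  atom 5: C, bond orders sum to 3 (valence 4) → 1 H
  atom 6: C, bond orders sum to 3 (valence 4) → 1 H
  atom 7: F (halogen, monovalent) → 0 H
  atom 8: C, bond orders sum to 3 (valence 4) → 1 H
  atom 9: C, bond orders sum to 4 (valence 4) → 0 H
  atom 10: N, bond orders sum to 3 (valence 3) → 0 H
  atom 11: C, bond orders sum to 3 (valence 4) → 1 H
  atom 12: C, bond orders sum to 4 (valence 4) → 0 H
  atom 13: N, bond orders sum to 3 (valence 3) → 0 H
  atom 14: C, bond orders sum to 3 (valence 4) → 1 H
  atom 15: Br (halogen, monovalent) → 0 H
  atom 16: C, bond orders sum to 3 (valence 4) → 1 H
  atom 17: F (halogen, monovalent) → 0 H
Totals → C:10, H:9, Br:1, F:2, N:2, O:2.
In Hill order: C10H9BrF2N2O2.

C10H9BrF2N2O2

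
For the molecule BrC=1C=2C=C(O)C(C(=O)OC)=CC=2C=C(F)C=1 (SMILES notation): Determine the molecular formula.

C12H8BrFO3

Walk through each heavy atom and fill implicit hydrogens from standard valence (C 4, N 3, O 2, S 2, halogen 1):
  atom 1: Br (halogen, monovalent) → 0 H
  atom 2: C, bond orders sum to 4 (valence 4) → 0 H
  atom 3: C, bond orders sum to 4 (valence 4) → 0 H
  atom 4: C, bond orders sum to 3 (valence 4) → 1 H
  atom 5: C, bond orders sum to 4 (valence 4) → 0 H
  atom 6: O, bond orders sum to 1 (valence 2) → 1 H
  atom 7: C, bond orders sum to 4 (valence 4) → 0 H
  atom 8: C, bond orders sum to 4 (valence 4) → 0 H
  atom 9: O, bond orders sum to 2 (valence 2) → 0 H
  atom 10: O, bond orders sum to 2 (valence 2) → 0 H
  atom 11: C, bond orders sum to 1 (valence 4) → 3 H
  atom 12: C, bond orders sum to 3 (valence 4) → 1 H
  atom 13: C, bond orders sum to 4 (valence 4) → 0 H
  atom 14: C, bond orders sum to 3 (valence 4) → 1 H
  atom 15: C, bond orders sum to 4 (valence 4) → 0 H
  atom 16: F (halogen, monovalent) → 0 H
  atom 17: C, bond orders sum to 3 (valence 4) → 1 H
Totals → C:12, H:8, Br:1, F:1, O:3.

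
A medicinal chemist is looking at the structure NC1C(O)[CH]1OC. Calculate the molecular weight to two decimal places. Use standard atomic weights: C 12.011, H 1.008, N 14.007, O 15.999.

103.12 g/mol

First, the molecular formula is C4H9NO2 (counting implicit H from valence).
  C: 4 × 12.011 = 48.044
  H: 9 × 1.008 = 9.072
  N: 1 × 14.007 = 14.007
  O: 2 × 15.999 = 31.998
Sum: 4×12.011 + 9×1.008 + 1×14.007 + 2×15.999 = 103.121 → 103.12 g/mol.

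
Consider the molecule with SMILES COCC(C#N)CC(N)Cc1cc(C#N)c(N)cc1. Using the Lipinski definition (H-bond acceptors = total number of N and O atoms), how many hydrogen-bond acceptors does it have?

N atoms: 4; O atoms: 1.
Lipinski HBA = 4 + 1 = 5.

5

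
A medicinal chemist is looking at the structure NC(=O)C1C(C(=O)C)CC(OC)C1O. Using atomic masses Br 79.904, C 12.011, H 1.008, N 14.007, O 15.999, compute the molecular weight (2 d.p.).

First, the molecular formula is C9H15NO4 (counting implicit H from valence).
  C: 9 × 12.011 = 108.099
  H: 15 × 1.008 = 15.120
  N: 1 × 14.007 = 14.007
  O: 4 × 15.999 = 63.996
Sum: 9×12.011 + 15×1.008 + 1×14.007 + 4×15.999 = 201.222 → 201.22 g/mol.

201.22 g/mol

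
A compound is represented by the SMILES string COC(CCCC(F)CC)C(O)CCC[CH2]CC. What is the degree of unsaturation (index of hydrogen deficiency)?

Degree of unsaturation = (number of rings) + (number of π bonds).
Ring closures in the SMILES: 0.
π bonds: none → 0 DoU from unsaturation.
Total DoU = 0 + 0 = 0.

0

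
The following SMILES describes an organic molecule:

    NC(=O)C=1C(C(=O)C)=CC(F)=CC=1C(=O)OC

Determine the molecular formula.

Walk through each heavy atom and fill implicit hydrogens from standard valence (C 4, N 3, O 2, S 2, halogen 1):
  atom 1: N, bond orders sum to 1 (valence 3) → 2 H
  atom 2: C, bond orders sum to 4 (valence 4) → 0 H
  atom 3: O, bond orders sum to 2 (valence 2) → 0 H
  atom 4: C, bond orders sum to 4 (valence 4) → 0 H
  atom 5: C, bond orders sum to 4 (valence 4) → 0 H
  atom 6: C, bond orders sum to 4 (valence 4) → 0 H
  atom 7: O, bond orders sum to 2 (valence 2) → 0 H
  atom 8: C, bond orders sum to 1 (valence 4) → 3 H
  atom 9: C, bond orders sum to 3 (valence 4) → 1 H
  atom 10: C, bond orders sum to 4 (valence 4) → 0 H
  atom 11: F (halogen, monovalent) → 0 H
  atom 12: C, bond orders sum to 3 (valence 4) → 1 H
  atom 13: C, bond orders sum to 4 (valence 4) → 0 H
  atom 14: C, bond orders sum to 4 (valence 4) → 0 H
  atom 15: O, bond orders sum to 2 (valence 2) → 0 H
  atom 16: O, bond orders sum to 2 (valence 2) → 0 H
  atom 17: C, bond orders sum to 1 (valence 4) → 3 H
Totals → C:11, H:10, F:1, N:1, O:4.
In Hill order: C11H10FNO4.

C11H10FNO4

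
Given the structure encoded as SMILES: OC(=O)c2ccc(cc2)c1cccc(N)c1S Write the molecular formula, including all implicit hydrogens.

C13H11NO2S

Walk through each heavy atom and fill implicit hydrogens from standard valence (C 4, N 3, O 2, S 2, halogen 1); for lowercase aromatic atoms, an aromatic c carries 1 H when it has two neighbours and 0 H with three, and aromatic n carries 0 H:
  atom 1: O, bond orders sum to 1 (valence 2) → 1 H
  atom 2: C, bond orders sum to 4 (valence 4) → 0 H
  atom 3: O, bond orders sum to 2 (valence 2) → 0 H
  atom 4: aromatic c, 3 neighbours → 0 H
  atom 5: aromatic c, 2 neighbours → 1 H
  atom 6: aromatic c, 2 neighbours → 1 H
  atom 7: aromatic c, 3 neighbours → 0 H
  atom 8: aromatic c, 2 neighbours → 1 H
  atom 9: aromatic c, 2 neighbours → 1 H
  atom 10: aromatic c, 3 neighbours → 0 H
  atom 11: aromatic c, 2 neighbours → 1 H
  atom 12: aromatic c, 2 neighbours → 1 H
  atom 13: aromatic c, 2 neighbours → 1 H
  atom 14: aromatic c, 3 neighbours → 0 H
  atom 15: N, bond orders sum to 1 (valence 3) → 2 H
  atom 16: aromatic c, 3 neighbours → 0 H
  atom 17: S, bond orders sum to 1 (valence 2) → 1 H
Totals → C:13, H:11, N:1, O:2, S:1.
In Hill order: C13H11NO2S.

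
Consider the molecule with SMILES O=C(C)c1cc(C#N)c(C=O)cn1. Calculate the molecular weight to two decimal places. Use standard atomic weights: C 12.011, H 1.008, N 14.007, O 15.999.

174.16 g/mol

First, the molecular formula is C9H6N2O2 (counting implicit H from valence).
  C: 9 × 12.011 = 108.099
  H: 6 × 1.008 = 6.048
  N: 2 × 14.007 = 28.014
  O: 2 × 15.999 = 31.998
Sum: 9×12.011 + 6×1.008 + 2×14.007 + 2×15.999 = 174.159 → 174.16 g/mol.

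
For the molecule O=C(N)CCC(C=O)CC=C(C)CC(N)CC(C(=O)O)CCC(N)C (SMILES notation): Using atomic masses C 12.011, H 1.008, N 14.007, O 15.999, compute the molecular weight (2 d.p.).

First, the molecular formula is C18H33N3O4 (counting implicit H from valence).
  C: 18 × 12.011 = 216.198
  H: 33 × 1.008 = 33.264
  N: 3 × 14.007 = 42.021
  O: 4 × 15.999 = 63.996
Sum: 18×12.011 + 33×1.008 + 3×14.007 + 4×15.999 = 355.479 → 355.48 g/mol.

355.48 g/mol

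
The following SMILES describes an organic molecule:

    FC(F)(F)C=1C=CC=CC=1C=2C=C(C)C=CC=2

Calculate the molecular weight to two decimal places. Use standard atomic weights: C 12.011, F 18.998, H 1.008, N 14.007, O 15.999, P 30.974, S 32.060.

First, the molecular formula is C14H11F3 (counting implicit H from valence).
  C: 14 × 12.011 = 168.154
  F: 3 × 18.998 = 56.994
  H: 11 × 1.008 = 11.088
Sum: 14×12.011 + 3×18.998 + 11×1.008 = 236.236 → 236.24 g/mol.

236.24 g/mol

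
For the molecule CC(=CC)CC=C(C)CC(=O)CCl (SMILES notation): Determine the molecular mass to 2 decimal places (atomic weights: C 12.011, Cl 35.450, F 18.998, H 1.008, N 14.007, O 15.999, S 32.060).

200.71 g/mol

First, the molecular formula is C11H17ClO (counting implicit H from valence).
  C: 11 × 12.011 = 132.121
  Cl: 1 × 35.450 = 35.450
  H: 17 × 1.008 = 17.136
  O: 1 × 15.999 = 15.999
Sum: 11×12.011 + 1×35.450 + 17×1.008 + 1×15.999 = 200.706 → 200.71 g/mol.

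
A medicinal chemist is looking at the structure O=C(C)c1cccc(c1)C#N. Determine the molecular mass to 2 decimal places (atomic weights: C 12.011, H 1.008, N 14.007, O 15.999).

First, the molecular formula is C9H7NO (counting implicit H from valence).
  C: 9 × 12.011 = 108.099
  H: 7 × 1.008 = 7.056
  N: 1 × 14.007 = 14.007
  O: 1 × 15.999 = 15.999
Sum: 9×12.011 + 7×1.008 + 1×14.007 + 1×15.999 = 145.161 → 145.16 g/mol.

145.16 g/mol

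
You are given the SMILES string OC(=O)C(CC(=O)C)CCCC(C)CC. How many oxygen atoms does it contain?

3

Scan the SMILES for O atoms (remember two-letter symbols like Cl and Br are single atoms).
Oxygen count: 3.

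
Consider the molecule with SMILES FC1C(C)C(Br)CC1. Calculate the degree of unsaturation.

1

Degree of unsaturation = (number of rings) + (number of π bonds).
Ring closures in the SMILES: 1.
π bonds: none → 0 DoU from unsaturation.
Total DoU = 1 + 0 = 1.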